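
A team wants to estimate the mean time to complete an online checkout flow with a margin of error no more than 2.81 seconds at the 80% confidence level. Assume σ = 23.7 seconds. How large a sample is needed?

For a mean, the margin of error is E = z·σ/√n, so n = (zσ/E)².
At 80% confidence, z = 1.282.
n = (1.282 × 23.7 / 2.81)² = 116.91
Round up: n = 117.

117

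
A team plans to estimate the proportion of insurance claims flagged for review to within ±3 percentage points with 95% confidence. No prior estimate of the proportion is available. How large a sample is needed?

1068

For a proportion with margin E = 0.03 at 95% confidence, z = 1.960.
With no prior estimate, use p = 0.5, which maximizes p(1−p) at 0.25.
n = 0.25 × (z/E)² = 0.25 × (1.960/0.03)² = 1067.11
Round up: n = 1068.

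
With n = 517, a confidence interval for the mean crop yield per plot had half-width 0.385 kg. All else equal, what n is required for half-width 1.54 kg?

n = 33

Margin of error scales as 1/√n, so n₂ = n₁·(E₁/E₂)².
n₂ = 517 × (0.385/1.54)² = 517 × 0.0625 = 32.31
Round up: n₂ = 33.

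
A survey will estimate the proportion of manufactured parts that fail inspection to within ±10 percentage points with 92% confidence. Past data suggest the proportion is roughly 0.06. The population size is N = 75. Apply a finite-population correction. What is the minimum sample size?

For a proportion with margin E = 0.1 at 92% confidence, z = 1.751.
n = p̂(1−p̂)(z/E)² = 0.06 × 0.94 × (1.751/0.1)² = 17.29 — call this n₀.
Finite-population correction with N = 75: n = n₀ / (1 + (n₀−1)/N) = 17.29 / 1.217 = 14.21
Round up: n = 15.

15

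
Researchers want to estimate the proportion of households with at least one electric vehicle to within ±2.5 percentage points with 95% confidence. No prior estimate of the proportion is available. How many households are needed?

For a proportion with margin E = 0.025 at 95% confidence, z = 1.960.
With no prior estimate, use p = 0.5, which maximizes p(1−p) at 0.25.
n = 0.25 × (z/E)² = 0.25 × (1.960/0.025)² = 1536.64
Round up: n = 1537.

1537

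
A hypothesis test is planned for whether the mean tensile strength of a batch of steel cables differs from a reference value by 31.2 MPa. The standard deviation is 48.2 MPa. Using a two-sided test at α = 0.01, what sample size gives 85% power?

For a one-sample z-test, n = ((z_{α/2} + z_β)·σ/δ)².
z_{α/2} = 2.576 (two-sided α = 0.01); z_β = 1.036 (power 85% → β = 0.15).
n = (3.612 × 48.2 / 31.2)² = 31.14
Round up: n = 32.

32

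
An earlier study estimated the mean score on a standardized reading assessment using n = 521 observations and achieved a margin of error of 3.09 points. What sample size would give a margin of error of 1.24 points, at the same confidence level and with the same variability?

n = 3236

Margin of error scales as 1/√n, so n₂ = n₁·(E₁/E₂)².
n₂ = 521 × (3.09/1.24)² = 521 × 6.21 = 3235.41
Round up: n₂ = 3236.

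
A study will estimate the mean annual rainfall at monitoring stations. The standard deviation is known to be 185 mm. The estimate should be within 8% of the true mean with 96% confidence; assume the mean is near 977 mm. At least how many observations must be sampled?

For a mean, the margin of error is E = z·σ/√n, so n = (zσ/E)².
At 96% confidence, z = 2.054.
E = 8% of 977 = 78.16 mm.
n = (2.054 × 185 / 78.16)² = 23.64
Round up: n = 24.

24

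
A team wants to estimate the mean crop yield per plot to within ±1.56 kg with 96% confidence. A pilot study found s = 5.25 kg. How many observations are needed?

For a mean, the margin of error is E = z·σ/√n, so n = (zσ/E)².
At 96% confidence, z = 2.054.
n = (2.054 × 5.25 / 1.56)² = 47.78
Round up: n = 48.

48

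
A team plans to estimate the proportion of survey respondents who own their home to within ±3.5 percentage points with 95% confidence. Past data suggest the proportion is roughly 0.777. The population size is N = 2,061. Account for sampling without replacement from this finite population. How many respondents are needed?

For a proportion with margin E = 0.035 at 95% confidence, z = 1.960.
n = p̂(1−p̂)(z/E)² = 0.777 × 0.223 × (1.960/0.035)² = 543.38 — call this n₀.
Finite-population correction with N = 2,061: n = n₀ / (1 + (n₀−1)/N) = 543.38 / 1.263 = 430.23
Round up: n = 431.

n = 431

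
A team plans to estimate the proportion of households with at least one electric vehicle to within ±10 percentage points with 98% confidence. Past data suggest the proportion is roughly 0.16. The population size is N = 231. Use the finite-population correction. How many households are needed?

56

For a proportion with margin E = 0.1 at 98% confidence, z = 2.326.
n = p̂(1−p̂)(z/E)² = 0.16 × 0.84 × (2.326/0.1)² = 72.71 — call this n₀.
Finite-population correction with N = 231: n = n₀ / (1 + (n₀−1)/N) = 72.71 / 1.31 = 55.50
Round up: n = 56.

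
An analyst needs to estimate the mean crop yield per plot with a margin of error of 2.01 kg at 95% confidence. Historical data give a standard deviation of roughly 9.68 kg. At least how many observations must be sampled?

90

For a mean, the margin of error is E = z·σ/√n, so n = (zσ/E)².
At 95% confidence, z = 1.960.
n = (1.960 × 9.68 / 2.01)² = 89.10
Round up: n = 90.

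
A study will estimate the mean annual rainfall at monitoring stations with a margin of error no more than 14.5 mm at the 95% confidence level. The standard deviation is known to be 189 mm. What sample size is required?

For a mean, the margin of error is E = z·σ/√n, so n = (zσ/E)².
At 95% confidence, z = 1.960.
n = (1.960 × 189 / 14.5)² = 652.68
Round up: n = 653.

n = 653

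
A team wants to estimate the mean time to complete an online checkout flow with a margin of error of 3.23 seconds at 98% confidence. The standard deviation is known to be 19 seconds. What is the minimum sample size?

For a mean, the margin of error is E = z·σ/√n, so n = (zσ/E)².
At 98% confidence, z = 2.326.
n = (2.326 × 19 / 3.23)² = 187.21
Round up: n = 188.

188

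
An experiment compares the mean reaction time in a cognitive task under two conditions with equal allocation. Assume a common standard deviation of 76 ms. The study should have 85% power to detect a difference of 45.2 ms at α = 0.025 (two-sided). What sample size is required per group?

61 per group

For two equal groups, n per group = 2·((z_{α/2} + z_β)·σ/δ)².
z_{α/2} = 2.241; z_β = 1.036 (power 85%).
n = 2 × (3.277 × 76 / 45.2)² = 2 × 30.36 = 60.72
Round up: n = 61 per group.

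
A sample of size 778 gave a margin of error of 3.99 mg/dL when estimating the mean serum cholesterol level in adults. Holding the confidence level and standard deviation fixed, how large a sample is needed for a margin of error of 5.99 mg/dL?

Margin of error scales as 1/√n, so n₂ = n₁·(E₁/E₂)².
n₂ = 778 × (3.99/5.99)² = 778 × 0.4437 = 345.20
Round up: n₂ = 346.

n = 346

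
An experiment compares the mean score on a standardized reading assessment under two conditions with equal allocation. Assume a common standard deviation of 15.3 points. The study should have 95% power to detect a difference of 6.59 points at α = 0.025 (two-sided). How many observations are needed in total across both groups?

326 total

For two equal groups, n per group = 2·((z_{α/2} + z_β)·σ/δ)².
z_{α/2} = 2.241; z_β = 1.645 (power 95%).
n = 2 × (3.886 × 15.3 / 6.59)² = 2 × 81.40 = 162.80
Round up: n = 163 per group.
Total across both groups: 2 × 163 = 326.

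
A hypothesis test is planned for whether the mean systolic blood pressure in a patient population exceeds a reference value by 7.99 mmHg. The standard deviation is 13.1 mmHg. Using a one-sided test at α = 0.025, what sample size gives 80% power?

n = 22

For a one-sample z-test, n = ((z_α + z_β)·σ/δ)².
z_α = 1.960 (one-sided α = 0.025); z_β = 0.842 (power 80% → β = 0.2).
n = (2.802 × 13.1 / 7.99)² = 21.10
Round up: n = 22.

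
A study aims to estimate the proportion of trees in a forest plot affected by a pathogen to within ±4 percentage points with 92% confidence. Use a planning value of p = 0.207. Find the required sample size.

315

For a proportion with margin E = 0.04 at 92% confidence, z = 1.751.
n = p̂(1−p̂)(z/E)² = 0.207 × 0.793 × (1.751/0.04)² = 314.55
Round up: n = 315.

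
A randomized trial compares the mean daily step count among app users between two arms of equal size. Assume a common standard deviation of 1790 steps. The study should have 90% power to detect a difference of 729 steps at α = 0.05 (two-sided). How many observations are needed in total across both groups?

For two equal groups, n per group = 2·((z_{α/2} + z_β)·σ/δ)².
z_{α/2} = 1.960; z_β = 1.282 (power 90%).
n = 2 × (3.242 × 1790 / 729)² = 2 × 63.37 = 126.74
Round up: n = 127 per group.
Total across both groups: 2 × 127 = 254.

254 total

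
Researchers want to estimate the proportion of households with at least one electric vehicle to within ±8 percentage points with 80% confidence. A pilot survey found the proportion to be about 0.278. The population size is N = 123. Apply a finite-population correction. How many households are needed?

37

For a proportion with margin E = 0.08 at 80% confidence, z = 1.282.
n = p̂(1−p̂)(z/E)² = 0.278 × 0.722 × (1.282/0.08)² = 51.54 — call this n₀.
Finite-population correction with N = 123: n = n₀ / (1 + (n₀−1)/N) = 51.54 / 1.411 = 36.53
Round up: n = 37.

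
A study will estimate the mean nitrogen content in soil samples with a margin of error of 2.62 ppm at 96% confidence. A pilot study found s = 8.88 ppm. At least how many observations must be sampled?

n = 49

For a mean, the margin of error is E = z·σ/√n, so n = (zσ/E)².
At 96% confidence, z = 2.054.
n = (2.054 × 8.88 / 2.62)² = 48.46
Round up: n = 49.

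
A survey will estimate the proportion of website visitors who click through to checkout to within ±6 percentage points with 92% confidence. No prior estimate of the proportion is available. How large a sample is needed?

213

For a proportion with margin E = 0.06 at 92% confidence, z = 1.751.
With no prior estimate, use p = 0.5, which maximizes p(1−p) at 0.25.
n = 0.25 × (z/E)² = 0.25 × (1.751/0.06)² = 212.92
Round up: n = 213.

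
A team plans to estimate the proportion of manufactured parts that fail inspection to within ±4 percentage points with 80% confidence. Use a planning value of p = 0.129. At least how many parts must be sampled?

116

For a proportion with margin E = 0.04 at 80% confidence, z = 1.282.
n = p̂(1−p̂)(z/E)² = 0.129 × 0.871 × (1.282/0.04)² = 115.42
Round up: n = 116.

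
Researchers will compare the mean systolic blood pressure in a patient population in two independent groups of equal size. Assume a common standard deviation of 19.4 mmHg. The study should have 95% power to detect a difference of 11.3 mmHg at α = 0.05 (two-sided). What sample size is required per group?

For two equal groups, n per group = 2·((z_{α/2} + z_β)·σ/δ)².
z_{α/2} = 1.960; z_β = 1.645 (power 95%).
n = 2 × (3.605 × 19.4 / 11.3)² = 2 × 38.31 = 76.62
Round up: n = 77 per group.

77 per group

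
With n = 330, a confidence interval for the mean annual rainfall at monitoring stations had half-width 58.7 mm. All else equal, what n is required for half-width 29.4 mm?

n = 1316

Margin of error scales as 1/√n, so n₂ = n₁·(E₁/E₂)².
n₂ = 330 × (58.7/29.4)² = 330 × 3.986 = 1315.38
Round up: n₂ = 1316.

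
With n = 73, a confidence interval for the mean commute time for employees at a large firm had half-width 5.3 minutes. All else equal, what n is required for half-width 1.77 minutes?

n = 655

Margin of error scales as 1/√n, so n₂ = n₁·(E₁/E₂)².
n₂ = 73 × (5.3/1.77)² = 73 × 8.966 = 654.52
Round up: n₂ = 655.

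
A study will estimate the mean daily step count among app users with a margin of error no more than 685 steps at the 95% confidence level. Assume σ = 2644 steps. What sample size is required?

For a mean, the margin of error is E = z·σ/√n, so n = (zσ/E)².
At 95% confidence, z = 1.960.
n = (1.960 × 2644 / 685)² = 57.23
Round up: n = 58.

n = 58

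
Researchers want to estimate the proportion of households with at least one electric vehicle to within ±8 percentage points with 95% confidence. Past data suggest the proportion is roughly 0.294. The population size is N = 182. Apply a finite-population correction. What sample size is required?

n = 75

For a proportion with margin E = 0.08 at 95% confidence, z = 1.960.
n = p̂(1−p̂)(z/E)² = 0.294 × 0.706 × (1.960/0.08)² = 124.59 — call this n₀.
Finite-population correction with N = 182: n = n₀ / (1 + (n₀−1)/N) = 124.59 / 1.679 = 74.20
Round up: n = 75.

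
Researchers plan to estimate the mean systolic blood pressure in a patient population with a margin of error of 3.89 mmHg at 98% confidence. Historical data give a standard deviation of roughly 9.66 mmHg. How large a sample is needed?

34

For a mean, the margin of error is E = z·σ/√n, so n = (zσ/E)².
At 98% confidence, z = 2.326.
n = (2.326 × 9.66 / 3.89)² = 33.36
Round up: n = 34.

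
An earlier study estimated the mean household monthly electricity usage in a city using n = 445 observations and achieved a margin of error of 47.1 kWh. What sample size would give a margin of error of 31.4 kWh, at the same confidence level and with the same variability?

Margin of error scales as 1/√n, so n₂ = n₁·(E₁/E₂)².
n₂ = 445 × (47.1/31.4)² = 445 × 2.25 = 1001.25
Round up: n₂ = 1002.

1002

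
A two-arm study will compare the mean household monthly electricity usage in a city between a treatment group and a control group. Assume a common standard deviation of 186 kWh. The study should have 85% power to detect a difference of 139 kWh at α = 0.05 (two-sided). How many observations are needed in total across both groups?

66 total

For two equal groups, n per group = 2·((z_{α/2} + z_β)·σ/δ)².
z_{α/2} = 1.960; z_β = 1.036 (power 85%).
n = 2 × (2.996 × 186 / 139)² = 2 × 16.07 = 32.14
Round up: n = 33 per group.
Total across both groups: 2 × 33 = 66.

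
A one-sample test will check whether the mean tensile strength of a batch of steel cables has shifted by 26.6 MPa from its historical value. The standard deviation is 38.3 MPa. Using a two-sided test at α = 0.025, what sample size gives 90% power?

n = 26

For a one-sample z-test, n = ((z_{α/2} + z_β)·σ/δ)².
z_{α/2} = 2.241 (two-sided α = 0.025); z_β = 1.282 (power 90% → β = 0.1).
n = (3.523 × 38.3 / 26.6)² = 25.73
Round up: n = 26.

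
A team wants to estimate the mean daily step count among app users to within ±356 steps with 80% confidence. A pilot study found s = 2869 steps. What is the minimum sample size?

n = 107

For a mean, the margin of error is E = z·σ/√n, so n = (zσ/E)².
At 80% confidence, z = 1.282.
n = (1.282 × 2869 / 356)² = 106.74
Round up: n = 107.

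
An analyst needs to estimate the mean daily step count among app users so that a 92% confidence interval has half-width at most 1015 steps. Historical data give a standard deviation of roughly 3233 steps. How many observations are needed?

For a mean, the margin of error is E = z·σ/√n, so n = (zσ/E)².
At 92% confidence, z = 1.751.
n = (1.751 × 3233 / 1015)² = 31.11
Round up: n = 32.

n = 32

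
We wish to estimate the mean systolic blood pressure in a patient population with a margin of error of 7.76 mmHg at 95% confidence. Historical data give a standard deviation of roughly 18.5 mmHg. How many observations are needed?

For a mean, the margin of error is E = z·σ/√n, so n = (zσ/E)².
At 95% confidence, z = 1.960.
n = (1.960 × 18.5 / 7.76)² = 21.83
Round up: n = 22.

22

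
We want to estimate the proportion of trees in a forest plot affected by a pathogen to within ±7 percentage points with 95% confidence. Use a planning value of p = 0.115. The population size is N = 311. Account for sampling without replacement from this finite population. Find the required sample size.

For a proportion with margin E = 0.07 at 95% confidence, z = 1.960.
n = p̂(1−p̂)(z/E)² = 0.115 × 0.885 × (1.960/0.07)² = 79.79 — call this n₀.
Finite-population correction with N = 311: n = n₀ / (1 + (n₀−1)/N) = 79.79 / 1.253 = 63.68
Round up: n = 64.

n = 64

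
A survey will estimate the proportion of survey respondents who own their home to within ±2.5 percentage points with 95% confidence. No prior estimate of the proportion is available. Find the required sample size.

1537

For a proportion with margin E = 0.025 at 95% confidence, z = 1.960.
With no prior estimate, use p = 0.5, which maximizes p(1−p) at 0.25.
n = 0.25 × (z/E)² = 0.25 × (1.960/0.025)² = 1536.64
Round up: n = 1537.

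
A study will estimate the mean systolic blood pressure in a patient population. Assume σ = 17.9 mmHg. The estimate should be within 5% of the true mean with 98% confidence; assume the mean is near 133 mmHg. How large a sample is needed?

40

For a mean, the margin of error is E = z·σ/√n, so n = (zσ/E)².
At 98% confidence, z = 2.326.
E = 5% of 133 = 6.65 mmHg.
n = (2.326 × 17.9 / 6.65)² = 39.20
Round up: n = 40.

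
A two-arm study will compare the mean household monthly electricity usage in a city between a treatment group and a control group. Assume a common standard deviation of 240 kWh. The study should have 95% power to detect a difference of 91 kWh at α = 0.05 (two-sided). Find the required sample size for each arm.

181 per group

For two equal groups, n per group = 2·((z_{α/2} + z_β)·σ/δ)².
z_{α/2} = 1.960; z_β = 1.645 (power 95%).
n = 2 × (3.605 × 240 / 91)² = 2 × 90.40 = 180.80
Round up: n = 181 per group.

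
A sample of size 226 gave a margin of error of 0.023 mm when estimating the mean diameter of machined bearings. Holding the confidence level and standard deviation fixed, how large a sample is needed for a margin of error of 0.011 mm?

n = 989

Margin of error scales as 1/√n, so n₂ = n₁·(E₁/E₂)².
n₂ = 226 × (0.023/0.011)² = 226 × 4.372 = 988.07
Round up: n₂ = 989.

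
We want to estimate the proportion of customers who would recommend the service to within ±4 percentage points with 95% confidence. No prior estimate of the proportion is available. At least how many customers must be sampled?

n = 601

For a proportion with margin E = 0.04 at 95% confidence, z = 1.960.
With no prior estimate, use p = 0.5, which maximizes p(1−p) at 0.25.
n = 0.25 × (z/E)² = 0.25 × (1.960/0.04)² = 600.25
Round up: n = 601.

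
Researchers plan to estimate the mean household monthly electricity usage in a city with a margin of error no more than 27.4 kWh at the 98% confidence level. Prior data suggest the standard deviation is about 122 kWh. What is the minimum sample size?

108

For a mean, the margin of error is E = z·σ/√n, so n = (zσ/E)².
At 98% confidence, z = 2.326.
n = (2.326 × 122 / 27.4)² = 107.26
Round up: n = 108.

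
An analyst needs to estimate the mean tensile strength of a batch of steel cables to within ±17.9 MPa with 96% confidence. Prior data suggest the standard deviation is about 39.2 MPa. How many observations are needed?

21

For a mean, the margin of error is E = z·σ/√n, so n = (zσ/E)².
At 96% confidence, z = 2.054.
n = (2.054 × 39.2 / 17.9)² = 20.23
Round up: n = 21.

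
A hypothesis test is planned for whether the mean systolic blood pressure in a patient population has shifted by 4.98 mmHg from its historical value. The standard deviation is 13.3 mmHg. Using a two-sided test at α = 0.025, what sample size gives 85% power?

For a one-sample z-test, n = ((z_{α/2} + z_β)·σ/δ)².
z_{α/2} = 2.241 (two-sided α = 0.025); z_β = 1.036 (power 85% → β = 0.15).
n = (3.277 × 13.3 / 4.98)² = 76.59
Round up: n = 77.

77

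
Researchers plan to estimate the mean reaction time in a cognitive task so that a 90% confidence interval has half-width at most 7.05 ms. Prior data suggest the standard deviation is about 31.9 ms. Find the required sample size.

56

For a mean, the margin of error is E = z·σ/√n, so n = (zσ/E)².
At 90% confidence, z = 1.645.
n = (1.645 × 31.9 / 7.05)² = 55.40
Round up: n = 56.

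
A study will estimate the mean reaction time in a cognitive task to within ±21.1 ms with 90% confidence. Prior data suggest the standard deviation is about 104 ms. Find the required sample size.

For a mean, the margin of error is E = z·σ/√n, so n = (zσ/E)².
At 90% confidence, z = 1.645.
n = (1.645 × 104 / 21.1)² = 65.74
Round up: n = 66.

66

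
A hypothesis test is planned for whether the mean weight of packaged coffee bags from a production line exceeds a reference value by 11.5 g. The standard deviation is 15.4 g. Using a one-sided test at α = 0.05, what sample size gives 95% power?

For a one-sample z-test, n = ((z_α + z_β)·σ/δ)².
z_α = 1.645 (one-sided α = 0.05); z_β = 1.645 (power 95% → β = 0.05).
n = (3.290 × 15.4 / 11.5)² = 19.41
Round up: n = 20.

n = 20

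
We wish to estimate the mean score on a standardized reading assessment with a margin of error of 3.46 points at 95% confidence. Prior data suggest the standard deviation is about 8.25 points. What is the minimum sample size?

For a mean, the margin of error is E = z·σ/√n, so n = (zσ/E)².
At 95% confidence, z = 1.960.
n = (1.960 × 8.25 / 3.46)² = 21.84
Round up: n = 22.

22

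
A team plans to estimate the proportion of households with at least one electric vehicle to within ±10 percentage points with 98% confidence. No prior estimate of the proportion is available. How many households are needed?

For a proportion with margin E = 0.1 at 98% confidence, z = 2.326.
With no prior estimate, use p = 0.5, which maximizes p(1−p) at 0.25.
n = 0.25 × (z/E)² = 0.25 × (2.326/0.1)² = 135.26
Round up: n = 136.

136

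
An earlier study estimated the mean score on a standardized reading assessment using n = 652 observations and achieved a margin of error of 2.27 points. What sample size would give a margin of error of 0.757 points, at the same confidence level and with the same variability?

n = 5863

Margin of error scales as 1/√n, so n₂ = n₁·(E₁/E₂)².
n₂ = 652 × (2.27/0.757)² = 652 × 8.992 = 5862.78
Round up: n₂ = 5863.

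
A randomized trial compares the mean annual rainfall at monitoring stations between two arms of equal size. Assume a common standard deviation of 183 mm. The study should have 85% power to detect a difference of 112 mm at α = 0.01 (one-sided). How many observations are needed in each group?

For two equal groups, n per group = 2·((z_α + z_β)·σ/δ)².
z_α = 2.326; z_β = 1.036 (power 85%).
n = 2 × (3.362 × 183 / 112)² = 2 × 30.18 = 60.36
Round up: n = 61 per group.

61 per group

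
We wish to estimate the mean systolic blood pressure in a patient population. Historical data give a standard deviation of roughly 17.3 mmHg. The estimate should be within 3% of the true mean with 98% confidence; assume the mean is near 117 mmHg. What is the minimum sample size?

n = 132

For a mean, the margin of error is E = z·σ/√n, so n = (zσ/E)².
At 98% confidence, z = 2.326.
E = 3% of 117 = 3.51 mmHg.
n = (2.326 × 17.3 / 3.51)² = 131.43
Round up: n = 132.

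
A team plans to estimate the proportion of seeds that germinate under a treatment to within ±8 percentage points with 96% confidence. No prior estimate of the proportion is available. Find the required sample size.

For a proportion with margin E = 0.08 at 96% confidence, z = 2.054.
With no prior estimate, use p = 0.5, which maximizes p(1−p) at 0.25.
n = 0.25 × (z/E)² = 0.25 × (2.054/0.08)² = 164.80
Round up: n = 165.

165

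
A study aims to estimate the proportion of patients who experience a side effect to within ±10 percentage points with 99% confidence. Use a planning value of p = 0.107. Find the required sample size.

For a proportion with margin E = 0.1 at 99% confidence, z = 2.576.
n = p̂(1−p̂)(z/E)² = 0.107 × 0.893 × (2.576/0.1)² = 63.41
Round up: n = 64.

64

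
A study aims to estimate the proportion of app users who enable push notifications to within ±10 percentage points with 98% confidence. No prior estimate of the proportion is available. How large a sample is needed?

For a proportion with margin E = 0.1 at 98% confidence, z = 2.326.
With no prior estimate, use p = 0.5, which maximizes p(1−p) at 0.25.
n = 0.25 × (z/E)² = 0.25 × (2.326/0.1)² = 135.26
Round up: n = 136.

n = 136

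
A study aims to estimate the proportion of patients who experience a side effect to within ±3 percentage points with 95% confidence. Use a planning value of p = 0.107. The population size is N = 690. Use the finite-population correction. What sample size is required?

For a proportion with margin E = 0.03 at 95% confidence, z = 1.960.
n = p̂(1−p̂)(z/E)² = 0.107 × 0.893 × (1.960/0.03)² = 407.85 — call this n₀.
Finite-population correction with N = 690: n = n₀ / (1 + (n₀−1)/N) = 407.85 / 1.59 = 256.51
Round up: n = 257.

n = 257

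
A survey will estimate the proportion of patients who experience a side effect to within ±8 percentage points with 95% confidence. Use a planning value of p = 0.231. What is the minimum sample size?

For a proportion with margin E = 0.08 at 95% confidence, z = 1.960.
n = p̂(1−p̂)(z/E)² = 0.231 × 0.769 × (1.960/0.08)² = 106.63
Round up: n = 107.

107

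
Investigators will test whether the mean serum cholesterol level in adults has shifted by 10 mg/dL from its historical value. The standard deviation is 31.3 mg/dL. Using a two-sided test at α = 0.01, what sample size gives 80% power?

For a one-sample z-test, n = ((z_{α/2} + z_β)·σ/δ)².
z_{α/2} = 2.576 (two-sided α = 0.01); z_β = 0.842 (power 80% → β = 0.2).
n = (3.418 × 31.3 / 10)² = 114.45
Round up: n = 115.

115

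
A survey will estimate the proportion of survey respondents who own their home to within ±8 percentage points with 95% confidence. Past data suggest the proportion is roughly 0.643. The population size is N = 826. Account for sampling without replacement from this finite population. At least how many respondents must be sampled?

119

For a proportion with margin E = 0.08 at 95% confidence, z = 1.960.
n = p̂(1−p̂)(z/E)² = 0.643 × 0.357 × (1.960/0.08)² = 137.79 — call this n₀.
Finite-population correction with N = 826: n = n₀ / (1 + (n₀−1)/N) = 137.79 / 1.166 = 118.17
Round up: n = 119.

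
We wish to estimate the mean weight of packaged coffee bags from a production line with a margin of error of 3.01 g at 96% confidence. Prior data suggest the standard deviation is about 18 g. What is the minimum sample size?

For a mean, the margin of error is E = z·σ/√n, so n = (zσ/E)².
At 96% confidence, z = 2.054.
n = (2.054 × 18 / 3.01)² = 150.87
Round up: n = 151.

151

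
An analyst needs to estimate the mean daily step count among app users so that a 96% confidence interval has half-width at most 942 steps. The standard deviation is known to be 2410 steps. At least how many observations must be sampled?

For a mean, the margin of error is E = z·σ/√n, so n = (zσ/E)².
At 96% confidence, z = 2.054.
n = (2.054 × 2410 / 942)² = 27.61
Round up: n = 28.

28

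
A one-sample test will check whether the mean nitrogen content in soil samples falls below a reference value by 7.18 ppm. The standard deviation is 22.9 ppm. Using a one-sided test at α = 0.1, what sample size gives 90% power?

67

For a one-sample z-test, n = ((z_α + z_β)·σ/δ)².
z_α = 1.282 (one-sided α = 0.1); z_β = 1.282 (power 90% → β = 0.1).
n = (2.564 × 22.9 / 7.18)² = 66.87
Round up: n = 67.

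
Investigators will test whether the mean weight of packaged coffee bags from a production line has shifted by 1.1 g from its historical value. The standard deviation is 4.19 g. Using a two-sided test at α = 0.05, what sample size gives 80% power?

114

For a one-sample z-test, n = ((z_{α/2} + z_β)·σ/δ)².
z_{α/2} = 1.960 (two-sided α = 0.05); z_β = 0.842 (power 80% → β = 0.2).
n = (2.802 × 4.19 / 1.1)² = 113.91
Round up: n = 114.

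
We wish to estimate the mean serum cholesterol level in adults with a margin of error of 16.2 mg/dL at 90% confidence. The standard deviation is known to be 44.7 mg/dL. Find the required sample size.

n = 21

For a mean, the margin of error is E = z·σ/√n, so n = (zσ/E)².
At 90% confidence, z = 1.645.
n = (1.645 × 44.7 / 16.2)² = 20.60
Round up: n = 21.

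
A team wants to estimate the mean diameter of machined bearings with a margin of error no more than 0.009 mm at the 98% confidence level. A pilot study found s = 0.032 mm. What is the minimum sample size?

n = 69

For a mean, the margin of error is E = z·σ/√n, so n = (zσ/E)².
At 98% confidence, z = 2.326.
n = (2.326 × 0.032 / 0.009)² = 68.40
Round up: n = 69.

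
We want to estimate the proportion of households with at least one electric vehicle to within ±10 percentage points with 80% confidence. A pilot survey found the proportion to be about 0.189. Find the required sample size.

For a proportion with margin E = 0.1 at 80% confidence, z = 1.282.
n = p̂(1−p̂)(z/E)² = 0.189 × 0.811 × (1.282/0.1)² = 25.19
Round up: n = 26.

26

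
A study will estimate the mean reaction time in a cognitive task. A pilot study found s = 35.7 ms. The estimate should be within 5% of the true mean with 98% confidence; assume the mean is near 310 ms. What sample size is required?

For a mean, the margin of error is E = z·σ/√n, so n = (zσ/E)².
At 98% confidence, z = 2.326.
E = 5% of 310 = 15.5 ms.
n = (2.326 × 35.7 / 15.5)² = 28.70
Round up: n = 29.

29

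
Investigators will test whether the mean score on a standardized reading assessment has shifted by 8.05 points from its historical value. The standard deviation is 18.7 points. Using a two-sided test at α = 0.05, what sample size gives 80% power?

For a one-sample z-test, n = ((z_{α/2} + z_β)·σ/δ)².
z_{α/2} = 1.960 (two-sided α = 0.05); z_β = 0.842 (power 80% → β = 0.2).
n = (2.802 × 18.7 / 8.05)² = 42.37
Round up: n = 43.

43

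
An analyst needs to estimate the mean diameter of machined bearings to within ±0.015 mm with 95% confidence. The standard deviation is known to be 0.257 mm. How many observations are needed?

For a mean, the margin of error is E = z·σ/√n, so n = (zσ/E)².
At 95% confidence, z = 1.960.
n = (1.960 × 0.257 / 0.015)² = 1127.71
Round up: n = 1128.

1128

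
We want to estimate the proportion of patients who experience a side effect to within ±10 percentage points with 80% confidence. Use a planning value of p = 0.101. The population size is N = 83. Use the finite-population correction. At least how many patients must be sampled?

13

For a proportion with margin E = 0.1 at 80% confidence, z = 1.282.
n = p̂(1−p̂)(z/E)² = 0.101 × 0.899 × (1.282/0.1)² = 14.92 — call this n₀.
Finite-population correction with N = 83: n = n₀ / (1 + (n₀−1)/N) = 14.92 / 1.168 = 12.77
Round up: n = 13.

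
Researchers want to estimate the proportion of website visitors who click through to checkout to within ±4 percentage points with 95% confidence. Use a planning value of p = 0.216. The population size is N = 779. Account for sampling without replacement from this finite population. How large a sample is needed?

For a proportion with margin E = 0.04 at 95% confidence, z = 1.960.
n = p̂(1−p̂)(z/E)² = 0.216 × 0.784 × (1.960/0.04)² = 406.59 — call this n₀.
Finite-population correction with N = 779: n = n₀ / (1 + (n₀−1)/N) = 406.59 / 1.521 = 267.32
Round up: n = 268.

268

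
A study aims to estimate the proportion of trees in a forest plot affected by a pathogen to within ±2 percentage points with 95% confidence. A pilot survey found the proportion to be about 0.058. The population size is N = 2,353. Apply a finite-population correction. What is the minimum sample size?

For a proportion with margin E = 0.02 at 95% confidence, z = 1.960.
n = p̂(1−p̂)(z/E)² = 0.058 × 0.942 × (1.960/0.02)² = 524.72 — call this n₀.
Finite-population correction with N = 2,353: n = n₀ / (1 + (n₀−1)/N) = 524.72 / 1.223 = 429.04
Round up: n = 430.

430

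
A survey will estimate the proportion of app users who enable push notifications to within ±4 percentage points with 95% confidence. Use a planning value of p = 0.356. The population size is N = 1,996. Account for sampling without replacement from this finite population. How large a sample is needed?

n = 432

For a proportion with margin E = 0.04 at 95% confidence, z = 1.960.
n = p̂(1−p̂)(z/E)² = 0.356 × 0.644 × (1.960/0.04)² = 550.46 — call this n₀.
Finite-population correction with N = 1,996: n = n₀ / (1 + (n₀−1)/N) = 550.46 / 1.275 = 431.73
Round up: n = 432.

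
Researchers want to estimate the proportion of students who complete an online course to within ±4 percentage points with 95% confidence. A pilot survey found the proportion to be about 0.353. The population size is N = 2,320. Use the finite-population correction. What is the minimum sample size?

For a proportion with margin E = 0.04 at 95% confidence, z = 1.960.
n = p̂(1−p̂)(z/E)² = 0.353 × 0.647 × (1.960/0.04)² = 548.37 — call this n₀.
Finite-population correction with N = 2,320: n = n₀ / (1 + (n₀−1)/N) = 548.37 / 1.236 = 443.67
Round up: n = 444.

444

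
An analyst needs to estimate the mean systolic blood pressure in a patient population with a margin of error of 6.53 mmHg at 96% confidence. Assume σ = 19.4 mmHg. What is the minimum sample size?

For a mean, the margin of error is E = z·σ/√n, so n = (zσ/E)².
At 96% confidence, z = 2.054.
n = (2.054 × 19.4 / 6.53)² = 37.24
Round up: n = 38.

n = 38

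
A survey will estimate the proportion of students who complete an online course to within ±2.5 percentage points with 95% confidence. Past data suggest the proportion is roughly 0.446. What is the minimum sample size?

For a proportion with margin E = 0.025 at 95% confidence, z = 1.960.
n = p̂(1−p̂)(z/E)² = 0.446 × 0.554 × (1.960/0.025)² = 1518.72
Round up: n = 1519.

1519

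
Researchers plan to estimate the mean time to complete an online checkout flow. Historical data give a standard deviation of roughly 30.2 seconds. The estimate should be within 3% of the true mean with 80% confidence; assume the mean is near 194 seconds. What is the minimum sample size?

n = 45

For a mean, the margin of error is E = z·σ/√n, so n = (zσ/E)².
At 80% confidence, z = 1.282.
E = 3% of 194 = 5.82 seconds.
n = (1.282 × 30.2 / 5.82)² = 44.25
Round up: n = 45.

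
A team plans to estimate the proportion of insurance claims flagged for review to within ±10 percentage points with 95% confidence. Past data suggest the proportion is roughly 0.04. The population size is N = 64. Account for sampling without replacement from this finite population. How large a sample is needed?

For a proportion with margin E = 0.1 at 95% confidence, z = 1.960.
n = p̂(1−p̂)(z/E)² = 0.04 × 0.96 × (1.960/0.1)² = 14.75 — call this n₀.
Finite-population correction with N = 64: n = n₀ / (1 + (n₀−1)/N) = 14.75 / 1.215 = 12.14
Round up: n = 13.

13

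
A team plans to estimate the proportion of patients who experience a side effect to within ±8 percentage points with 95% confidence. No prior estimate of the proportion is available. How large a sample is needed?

151

For a proportion with margin E = 0.08 at 95% confidence, z = 1.960.
With no prior estimate, use p = 0.5, which maximizes p(1−p) at 0.25.
n = 0.25 × (z/E)² = 0.25 × (1.960/0.08)² = 150.06
Round up: n = 151.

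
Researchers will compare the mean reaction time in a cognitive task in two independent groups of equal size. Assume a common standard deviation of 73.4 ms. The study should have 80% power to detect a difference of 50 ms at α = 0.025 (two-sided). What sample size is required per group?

For two equal groups, n per group = 2·((z_{α/2} + z_β)·σ/δ)².
z_{α/2} = 2.241; z_β = 0.842 (power 80%).
n = 2 × (3.083 × 73.4 / 50)² = 2 × 20.48 = 40.96
Round up: n = 41 per group.

41 per group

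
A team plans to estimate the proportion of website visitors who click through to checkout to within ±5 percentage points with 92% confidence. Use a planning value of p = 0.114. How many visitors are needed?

For a proportion with margin E = 0.05 at 92% confidence, z = 1.751.
n = p̂(1−p̂)(z/E)² = 0.114 × 0.886 × (1.751/0.05)² = 123.87
Round up: n = 124.

124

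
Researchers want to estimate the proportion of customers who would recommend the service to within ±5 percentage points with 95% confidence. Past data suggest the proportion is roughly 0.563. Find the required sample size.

379

For a proportion with margin E = 0.05 at 95% confidence, z = 1.960.
n = p̂(1−p̂)(z/E)² = 0.563 × 0.437 × (1.960/0.05)² = 378.06
Round up: n = 379.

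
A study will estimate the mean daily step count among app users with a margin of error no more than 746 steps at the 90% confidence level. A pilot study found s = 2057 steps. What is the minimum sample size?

21

For a mean, the margin of error is E = z·σ/√n, so n = (zσ/E)².
At 90% confidence, z = 1.645.
n = (1.645 × 2057 / 746)² = 20.57
Round up: n = 21.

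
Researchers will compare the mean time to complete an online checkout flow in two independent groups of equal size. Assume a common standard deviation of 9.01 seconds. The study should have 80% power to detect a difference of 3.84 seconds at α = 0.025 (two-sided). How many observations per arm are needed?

105 per group

For two equal groups, n per group = 2·((z_{α/2} + z_β)·σ/δ)².
z_{α/2} = 2.241; z_β = 0.842 (power 80%).
n = 2 × (3.083 × 9.01 / 3.84)² = 2 × 52.33 = 104.66
Round up: n = 105 per group.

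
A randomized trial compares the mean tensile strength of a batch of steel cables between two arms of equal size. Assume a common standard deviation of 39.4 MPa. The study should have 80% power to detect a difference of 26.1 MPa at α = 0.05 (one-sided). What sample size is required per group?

For two equal groups, n per group = 2·((z_α + z_β)·σ/δ)².
z_α = 1.645; z_β = 0.842 (power 80%).
n = 2 × (2.487 × 39.4 / 26.1)² = 2 × 14.09 = 28.18
Round up: n = 29 per group.

29 per group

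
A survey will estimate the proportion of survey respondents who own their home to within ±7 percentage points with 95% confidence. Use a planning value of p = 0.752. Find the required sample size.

n = 147

For a proportion with margin E = 0.07 at 95% confidence, z = 1.960.
n = p̂(1−p̂)(z/E)² = 0.752 × 0.248 × (1.960/0.07)² = 146.21
Round up: n = 147.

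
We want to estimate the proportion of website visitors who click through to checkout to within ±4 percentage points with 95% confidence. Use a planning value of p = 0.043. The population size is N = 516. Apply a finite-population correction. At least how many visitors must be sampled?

84

For a proportion with margin E = 0.04 at 95% confidence, z = 1.960.
n = p̂(1−p̂)(z/E)² = 0.043 × 0.957 × (1.960/0.04)² = 98.80 — call this n₀.
Finite-population correction with N = 516: n = n₀ / (1 + (n₀−1)/N) = 98.80 / 1.19 = 83.03
Round up: n = 84.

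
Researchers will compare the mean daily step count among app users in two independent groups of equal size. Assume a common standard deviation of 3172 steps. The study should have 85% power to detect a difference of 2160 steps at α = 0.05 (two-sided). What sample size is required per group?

39 per group

For two equal groups, n per group = 2·((z_{α/2} + z_β)·σ/δ)².
z_{α/2} = 1.960; z_β = 1.036 (power 85%).
n = 2 × (2.996 × 3172 / 2160)² = 2 × 19.36 = 38.72
Round up: n = 39 per group.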